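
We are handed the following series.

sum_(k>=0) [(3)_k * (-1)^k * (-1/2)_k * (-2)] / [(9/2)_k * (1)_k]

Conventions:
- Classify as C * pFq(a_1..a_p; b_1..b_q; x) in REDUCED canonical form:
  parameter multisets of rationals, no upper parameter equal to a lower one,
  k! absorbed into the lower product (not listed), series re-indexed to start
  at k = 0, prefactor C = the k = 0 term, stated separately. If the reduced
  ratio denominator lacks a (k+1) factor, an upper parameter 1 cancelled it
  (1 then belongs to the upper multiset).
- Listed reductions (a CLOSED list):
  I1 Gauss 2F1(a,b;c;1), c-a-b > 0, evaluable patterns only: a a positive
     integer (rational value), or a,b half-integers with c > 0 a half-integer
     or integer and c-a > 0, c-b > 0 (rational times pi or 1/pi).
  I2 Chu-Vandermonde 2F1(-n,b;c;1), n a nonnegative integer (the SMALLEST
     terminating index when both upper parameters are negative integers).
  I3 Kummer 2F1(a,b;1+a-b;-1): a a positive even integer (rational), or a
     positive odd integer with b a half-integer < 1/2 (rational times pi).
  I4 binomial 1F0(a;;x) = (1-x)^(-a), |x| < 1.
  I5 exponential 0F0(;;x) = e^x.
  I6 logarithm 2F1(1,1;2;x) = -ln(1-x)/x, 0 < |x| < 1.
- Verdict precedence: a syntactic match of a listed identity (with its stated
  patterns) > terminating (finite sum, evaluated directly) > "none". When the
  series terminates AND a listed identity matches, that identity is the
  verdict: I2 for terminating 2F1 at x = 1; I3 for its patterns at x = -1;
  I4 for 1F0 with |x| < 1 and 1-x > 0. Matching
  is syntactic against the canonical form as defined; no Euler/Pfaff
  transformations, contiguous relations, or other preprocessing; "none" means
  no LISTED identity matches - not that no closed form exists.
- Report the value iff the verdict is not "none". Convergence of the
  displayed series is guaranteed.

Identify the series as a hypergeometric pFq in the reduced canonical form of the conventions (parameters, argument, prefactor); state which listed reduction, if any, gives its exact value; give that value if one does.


The series (x = -1) is 2F1: upper {-1/2, 3}, lower {9/2}, prefactor -2. Verdict at x = -1: the Kummer evaluation I3 matches (x = -1; c = 9/2 equals 1+a-b for upper {-1/2, 3}: listed pattern). Its exact value is (-105/128) * pi.

Structural cue: x = (-1) and (1)_k (prefactor -2) is k! itself.
Term ratio: r(k) = (-1) * (k-1/2) (k+3) / [(k+9/2) (k+1)] - rational in k. x = (-1); t_0 = -2; negate the roots.


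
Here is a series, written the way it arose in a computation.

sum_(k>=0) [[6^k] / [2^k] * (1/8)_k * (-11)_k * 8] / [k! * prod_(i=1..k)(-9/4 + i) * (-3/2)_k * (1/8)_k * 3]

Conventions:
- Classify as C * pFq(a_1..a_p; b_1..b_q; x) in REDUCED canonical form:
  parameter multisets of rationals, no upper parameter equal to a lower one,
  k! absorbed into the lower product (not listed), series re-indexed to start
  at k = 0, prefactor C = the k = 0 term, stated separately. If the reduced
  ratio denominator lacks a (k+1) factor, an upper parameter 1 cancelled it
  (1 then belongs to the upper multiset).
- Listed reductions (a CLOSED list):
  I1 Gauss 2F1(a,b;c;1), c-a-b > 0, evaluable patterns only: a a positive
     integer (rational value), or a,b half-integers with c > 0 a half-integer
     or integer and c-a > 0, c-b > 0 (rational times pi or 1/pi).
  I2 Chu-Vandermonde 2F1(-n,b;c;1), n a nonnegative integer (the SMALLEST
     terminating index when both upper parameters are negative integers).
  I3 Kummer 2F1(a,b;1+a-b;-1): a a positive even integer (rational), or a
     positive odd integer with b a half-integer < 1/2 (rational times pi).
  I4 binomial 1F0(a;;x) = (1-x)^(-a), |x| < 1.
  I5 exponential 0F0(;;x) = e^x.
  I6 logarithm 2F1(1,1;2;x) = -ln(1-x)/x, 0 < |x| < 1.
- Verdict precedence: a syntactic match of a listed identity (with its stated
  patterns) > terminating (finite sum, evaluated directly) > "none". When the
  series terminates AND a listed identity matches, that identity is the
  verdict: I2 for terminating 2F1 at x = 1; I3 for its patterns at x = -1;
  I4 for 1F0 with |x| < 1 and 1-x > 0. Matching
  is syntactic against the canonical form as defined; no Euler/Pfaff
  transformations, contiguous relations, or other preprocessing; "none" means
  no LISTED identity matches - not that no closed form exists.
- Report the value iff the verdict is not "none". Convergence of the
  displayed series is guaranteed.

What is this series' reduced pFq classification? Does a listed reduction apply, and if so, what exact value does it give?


First insight: t_0 = 8/3 here, and the constant factors (C = 8/3, x = 3) combine into one prefactor.
Consecutive-term ratio: r(k) = 3 * (k-11) / [(k-3/2) (k-5/4) (k+1)] - rational in k, leading ratio 3; with t_0 = 8/3, classification follows.

Canonical form: C = 8/3 times 1F2 with upper {-11}, lower {-3/2, -5/4}, x = 3. Verdict: terminating - no listed pattern fits, but -11 in the upper list cuts the series at k = 11; direct evaluation. Value: 34537282185616973032/1164893364009375.


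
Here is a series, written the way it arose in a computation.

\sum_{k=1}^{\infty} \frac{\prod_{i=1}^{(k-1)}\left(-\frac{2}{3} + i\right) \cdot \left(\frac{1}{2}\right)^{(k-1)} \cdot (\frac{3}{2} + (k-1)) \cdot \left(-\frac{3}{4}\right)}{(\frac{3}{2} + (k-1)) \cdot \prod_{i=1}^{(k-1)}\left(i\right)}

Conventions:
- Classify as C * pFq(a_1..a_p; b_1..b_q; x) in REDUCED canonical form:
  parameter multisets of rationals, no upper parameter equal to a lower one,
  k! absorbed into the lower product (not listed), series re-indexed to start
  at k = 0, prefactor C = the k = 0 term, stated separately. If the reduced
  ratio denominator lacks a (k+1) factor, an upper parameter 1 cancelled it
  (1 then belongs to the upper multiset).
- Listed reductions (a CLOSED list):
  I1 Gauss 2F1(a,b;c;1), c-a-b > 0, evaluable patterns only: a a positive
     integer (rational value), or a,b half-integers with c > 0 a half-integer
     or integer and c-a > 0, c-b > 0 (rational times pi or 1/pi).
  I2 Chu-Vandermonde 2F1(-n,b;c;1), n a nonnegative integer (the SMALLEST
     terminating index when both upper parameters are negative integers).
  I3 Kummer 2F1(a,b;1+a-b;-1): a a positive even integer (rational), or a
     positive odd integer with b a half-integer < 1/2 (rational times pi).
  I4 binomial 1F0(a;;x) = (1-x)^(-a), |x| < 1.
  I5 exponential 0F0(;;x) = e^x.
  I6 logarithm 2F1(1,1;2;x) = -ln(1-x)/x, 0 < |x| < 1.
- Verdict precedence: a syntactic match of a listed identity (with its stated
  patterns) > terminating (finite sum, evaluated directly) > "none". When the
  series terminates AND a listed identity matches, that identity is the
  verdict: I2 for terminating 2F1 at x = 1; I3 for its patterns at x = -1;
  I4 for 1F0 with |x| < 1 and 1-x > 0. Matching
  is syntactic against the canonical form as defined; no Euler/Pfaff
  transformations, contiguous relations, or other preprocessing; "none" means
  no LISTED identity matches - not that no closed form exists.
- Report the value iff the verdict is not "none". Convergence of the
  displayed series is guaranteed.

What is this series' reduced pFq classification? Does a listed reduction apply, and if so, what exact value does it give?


Canonical form: C = -\frac{3}{4} times 1F0 with upper {\frac{1}{3}}, lower {-}, x = \frac{1}{2}. Verdict: the I4 binomial reduction fires (the 1F0 binomial series: exponent -1/3, x = \frac{1}{2}). Its exact value is \left(-\frac{3}{4}\right) \cdot \left(\frac{1}{2}\right)^{-\frac{1}{3}}.

First insight: from the first term -\frac{3}{4}: k + 3/2 divides numerator and denominator alike; C = -3/4, x = 1/2 after cancelling.
Term ratio: r(k) = \frac{1}{2} * (k+\frac{1}{3}) / [(k+1)] - poly over poly, x = \frac{1}{2} from leading terms; C = -\frac{3}{4} at k = 0.


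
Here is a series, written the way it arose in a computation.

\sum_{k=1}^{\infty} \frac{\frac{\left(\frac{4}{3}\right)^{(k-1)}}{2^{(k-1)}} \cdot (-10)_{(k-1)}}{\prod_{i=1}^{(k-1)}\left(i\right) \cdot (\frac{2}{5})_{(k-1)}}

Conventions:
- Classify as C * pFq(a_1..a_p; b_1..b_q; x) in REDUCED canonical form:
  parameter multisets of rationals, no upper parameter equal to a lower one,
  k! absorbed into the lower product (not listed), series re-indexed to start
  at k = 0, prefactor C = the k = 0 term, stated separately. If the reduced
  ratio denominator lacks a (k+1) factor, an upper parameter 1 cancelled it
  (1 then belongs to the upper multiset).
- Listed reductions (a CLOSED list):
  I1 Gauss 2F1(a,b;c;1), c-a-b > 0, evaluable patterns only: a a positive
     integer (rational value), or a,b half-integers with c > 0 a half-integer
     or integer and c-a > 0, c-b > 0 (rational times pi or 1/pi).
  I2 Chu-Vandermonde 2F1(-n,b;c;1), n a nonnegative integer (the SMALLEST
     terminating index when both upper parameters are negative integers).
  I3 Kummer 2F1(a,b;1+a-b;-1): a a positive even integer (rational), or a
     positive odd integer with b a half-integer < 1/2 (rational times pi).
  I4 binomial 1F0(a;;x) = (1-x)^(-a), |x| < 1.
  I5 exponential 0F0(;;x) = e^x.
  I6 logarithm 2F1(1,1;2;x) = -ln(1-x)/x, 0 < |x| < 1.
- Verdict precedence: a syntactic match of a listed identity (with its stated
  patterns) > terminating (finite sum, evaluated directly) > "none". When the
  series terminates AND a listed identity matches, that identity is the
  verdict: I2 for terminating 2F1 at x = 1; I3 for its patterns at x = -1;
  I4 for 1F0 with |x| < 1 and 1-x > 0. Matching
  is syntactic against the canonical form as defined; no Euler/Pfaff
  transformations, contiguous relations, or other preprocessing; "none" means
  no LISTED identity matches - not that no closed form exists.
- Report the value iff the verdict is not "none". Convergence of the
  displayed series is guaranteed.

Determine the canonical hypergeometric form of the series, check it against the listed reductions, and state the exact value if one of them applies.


Structural cue: with t_0 = 1, the two k-th powers (prefactor 1) combine into one argument.
Adjacent-term ratio: r(k) = \frac{2}{3} * (k-10) / [(k+\frac{2}{5}) (k+1)] - rational in k. x = \frac{2}{3}; t_0 = 1; negate the roots.

At argument \frac{2}{3}: a 1F1 with upper {-10}, lower {\frac{2}{5}}, scaled by C = 1. Verdict: terminating - the sum ends at index 10 because -10 is a negative integer; exact evaluation follows. Hence: \frac{77074429558439}{65326297596714}.


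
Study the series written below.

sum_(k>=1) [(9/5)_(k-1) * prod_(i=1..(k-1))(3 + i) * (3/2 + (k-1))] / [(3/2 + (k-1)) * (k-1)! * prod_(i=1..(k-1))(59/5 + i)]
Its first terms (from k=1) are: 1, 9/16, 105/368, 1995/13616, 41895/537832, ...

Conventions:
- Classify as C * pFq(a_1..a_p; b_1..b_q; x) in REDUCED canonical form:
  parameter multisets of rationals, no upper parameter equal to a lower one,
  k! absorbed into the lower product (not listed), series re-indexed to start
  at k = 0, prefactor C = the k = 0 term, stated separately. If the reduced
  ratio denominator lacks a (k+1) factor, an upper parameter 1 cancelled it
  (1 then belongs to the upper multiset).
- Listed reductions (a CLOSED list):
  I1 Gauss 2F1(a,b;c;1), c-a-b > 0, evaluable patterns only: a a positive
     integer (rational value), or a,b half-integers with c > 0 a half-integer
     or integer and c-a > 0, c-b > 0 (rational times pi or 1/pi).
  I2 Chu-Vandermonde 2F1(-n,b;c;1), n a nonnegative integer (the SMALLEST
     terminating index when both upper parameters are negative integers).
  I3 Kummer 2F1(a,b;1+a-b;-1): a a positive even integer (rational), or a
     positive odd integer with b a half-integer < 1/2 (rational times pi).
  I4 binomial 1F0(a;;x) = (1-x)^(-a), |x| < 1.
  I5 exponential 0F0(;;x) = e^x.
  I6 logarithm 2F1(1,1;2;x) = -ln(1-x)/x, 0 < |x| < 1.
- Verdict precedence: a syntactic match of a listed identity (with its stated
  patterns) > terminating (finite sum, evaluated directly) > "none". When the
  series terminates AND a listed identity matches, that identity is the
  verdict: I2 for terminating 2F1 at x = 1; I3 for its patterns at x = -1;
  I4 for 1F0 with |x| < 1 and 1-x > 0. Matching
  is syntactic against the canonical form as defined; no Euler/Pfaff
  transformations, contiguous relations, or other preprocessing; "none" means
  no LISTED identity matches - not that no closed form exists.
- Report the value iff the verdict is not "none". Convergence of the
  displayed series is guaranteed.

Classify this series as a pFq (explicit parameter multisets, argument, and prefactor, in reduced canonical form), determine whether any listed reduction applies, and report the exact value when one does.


x = 1 here; the reduced form reads 2F1, upper {9/5, 4}, lower {64/5}, C = 1. Verdict: this is Gauss's theorem (I1) (x = 1: the Gamma ratio telescopes since c-a-b = 7 > 0 and a = 4 in Z>0). Its exact value is 13629/6250.

Structural cue: t_0 being 1, striking the common factor k + 3/2 reduces the term (C = 1, x = 1).
Step ratio: r(k) = 1 * (k+9/5) (k+4) / [(k+64/5) (k+1)] - rational in k. x = 1; t_0 = 1; negate the roots.


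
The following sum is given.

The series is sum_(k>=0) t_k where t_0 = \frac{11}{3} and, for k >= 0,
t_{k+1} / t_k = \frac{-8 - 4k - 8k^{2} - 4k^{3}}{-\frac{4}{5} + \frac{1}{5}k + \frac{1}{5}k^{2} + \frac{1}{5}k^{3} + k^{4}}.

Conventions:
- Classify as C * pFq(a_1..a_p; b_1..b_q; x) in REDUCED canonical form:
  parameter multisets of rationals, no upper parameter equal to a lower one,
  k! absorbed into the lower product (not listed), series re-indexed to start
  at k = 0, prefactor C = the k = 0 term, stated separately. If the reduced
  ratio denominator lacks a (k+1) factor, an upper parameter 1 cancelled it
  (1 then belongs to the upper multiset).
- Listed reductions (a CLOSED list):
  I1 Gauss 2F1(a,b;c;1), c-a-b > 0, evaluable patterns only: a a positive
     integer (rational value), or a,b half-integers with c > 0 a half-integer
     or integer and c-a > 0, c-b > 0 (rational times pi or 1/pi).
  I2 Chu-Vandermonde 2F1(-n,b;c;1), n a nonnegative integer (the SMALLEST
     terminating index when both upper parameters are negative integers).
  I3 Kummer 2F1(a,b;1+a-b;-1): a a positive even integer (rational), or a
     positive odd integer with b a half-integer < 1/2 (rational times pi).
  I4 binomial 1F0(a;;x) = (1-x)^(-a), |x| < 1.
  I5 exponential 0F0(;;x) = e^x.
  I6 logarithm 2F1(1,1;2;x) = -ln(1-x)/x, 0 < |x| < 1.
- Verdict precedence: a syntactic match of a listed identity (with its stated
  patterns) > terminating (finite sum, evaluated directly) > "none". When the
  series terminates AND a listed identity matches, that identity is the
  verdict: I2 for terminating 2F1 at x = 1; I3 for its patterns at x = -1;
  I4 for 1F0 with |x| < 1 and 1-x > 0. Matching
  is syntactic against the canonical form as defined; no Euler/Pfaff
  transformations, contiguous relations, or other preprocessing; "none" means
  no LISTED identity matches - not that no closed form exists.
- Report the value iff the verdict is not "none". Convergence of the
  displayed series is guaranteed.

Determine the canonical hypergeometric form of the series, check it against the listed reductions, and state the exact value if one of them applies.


At argument -4: a 1F1 with upper {2}, lower {-\frac{4}{5}}, scaled by C = \frac{11}{3}. Verdict: no listed reduction: x = -4 and upper {2} fail every I1-I6 pattern.

The tell: t_0 being \frac{11}{3}, the expanded ratio factors over Q; C = 11/3, roots give parameters.
Adjacent-term ratio: r(k) = -4 * (k+2) / [(k-\frac{4}{5}) (k+1)] ; factor over Q: parameters, x = -4, and C = \frac{11}{3}.


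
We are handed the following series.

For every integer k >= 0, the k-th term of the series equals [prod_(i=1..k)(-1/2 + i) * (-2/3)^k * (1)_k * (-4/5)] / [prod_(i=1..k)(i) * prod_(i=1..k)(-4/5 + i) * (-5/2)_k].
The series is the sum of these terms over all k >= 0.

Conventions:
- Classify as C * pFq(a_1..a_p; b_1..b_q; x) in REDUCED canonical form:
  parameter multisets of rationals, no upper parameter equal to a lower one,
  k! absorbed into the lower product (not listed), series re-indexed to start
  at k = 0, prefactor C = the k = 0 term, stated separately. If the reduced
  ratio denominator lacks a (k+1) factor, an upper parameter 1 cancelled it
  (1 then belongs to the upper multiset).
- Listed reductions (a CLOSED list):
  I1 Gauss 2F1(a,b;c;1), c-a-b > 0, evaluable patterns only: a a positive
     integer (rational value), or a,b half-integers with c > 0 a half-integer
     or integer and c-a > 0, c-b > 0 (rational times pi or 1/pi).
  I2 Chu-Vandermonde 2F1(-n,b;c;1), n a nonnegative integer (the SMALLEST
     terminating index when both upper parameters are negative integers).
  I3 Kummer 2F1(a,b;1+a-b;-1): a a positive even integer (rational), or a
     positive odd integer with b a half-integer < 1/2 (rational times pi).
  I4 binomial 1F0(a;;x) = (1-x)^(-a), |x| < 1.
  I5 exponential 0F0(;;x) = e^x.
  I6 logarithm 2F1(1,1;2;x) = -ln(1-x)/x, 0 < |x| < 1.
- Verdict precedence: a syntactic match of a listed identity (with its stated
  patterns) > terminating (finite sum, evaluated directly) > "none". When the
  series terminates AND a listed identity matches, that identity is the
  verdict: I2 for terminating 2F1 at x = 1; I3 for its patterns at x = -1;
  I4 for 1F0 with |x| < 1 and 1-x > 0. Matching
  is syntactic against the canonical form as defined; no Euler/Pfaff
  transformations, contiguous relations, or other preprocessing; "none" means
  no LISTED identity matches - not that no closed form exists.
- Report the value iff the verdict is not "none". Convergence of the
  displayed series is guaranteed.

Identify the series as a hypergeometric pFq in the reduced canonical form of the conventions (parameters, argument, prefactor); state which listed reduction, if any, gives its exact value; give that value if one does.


The series (x = -2/3) is 2F2: upper {1/2, 1}, lower {-5/2, 1/5}, prefactor -4/5. Verdict: none - at argument -2/3 the multisets {1/2, 1} ; {-5/2, 1/5} match no listed identity.

Key step: t_0 = -4/5 here, and the product of the first k integers (prefactor -4/5) is k!.
Adjacent-term ratio: r(k) = (-2/3) * (k+1/2) (k+1) / [(k-5/2) (k+1/5) (k+1)] ; factor over Q: parameters, x = (-2/3), and C = -4/5.


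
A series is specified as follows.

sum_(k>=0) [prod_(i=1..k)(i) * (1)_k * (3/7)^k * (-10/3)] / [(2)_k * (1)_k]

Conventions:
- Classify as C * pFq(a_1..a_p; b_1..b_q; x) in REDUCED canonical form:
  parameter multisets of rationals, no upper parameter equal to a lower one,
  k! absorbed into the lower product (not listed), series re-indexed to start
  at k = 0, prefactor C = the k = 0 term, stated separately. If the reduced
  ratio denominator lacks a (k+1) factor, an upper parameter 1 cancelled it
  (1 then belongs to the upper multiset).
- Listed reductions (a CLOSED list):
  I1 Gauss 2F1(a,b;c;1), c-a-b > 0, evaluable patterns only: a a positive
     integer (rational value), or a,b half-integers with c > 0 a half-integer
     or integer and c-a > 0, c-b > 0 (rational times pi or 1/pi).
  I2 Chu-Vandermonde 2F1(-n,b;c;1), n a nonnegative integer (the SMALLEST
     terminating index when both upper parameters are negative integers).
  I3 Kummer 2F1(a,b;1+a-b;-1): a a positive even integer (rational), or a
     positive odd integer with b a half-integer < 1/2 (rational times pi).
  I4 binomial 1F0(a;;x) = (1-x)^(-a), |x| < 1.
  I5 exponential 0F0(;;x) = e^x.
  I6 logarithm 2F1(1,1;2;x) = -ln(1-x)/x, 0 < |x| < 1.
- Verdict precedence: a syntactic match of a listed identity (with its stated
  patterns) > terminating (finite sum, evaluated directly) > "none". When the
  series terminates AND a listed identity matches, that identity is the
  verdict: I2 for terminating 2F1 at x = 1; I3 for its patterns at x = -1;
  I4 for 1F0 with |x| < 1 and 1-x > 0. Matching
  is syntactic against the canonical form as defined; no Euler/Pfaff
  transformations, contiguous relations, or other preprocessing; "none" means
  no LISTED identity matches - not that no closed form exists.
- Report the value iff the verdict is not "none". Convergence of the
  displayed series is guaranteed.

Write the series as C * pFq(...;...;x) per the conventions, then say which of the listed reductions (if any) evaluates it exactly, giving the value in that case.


The series (x = 3/7) is 2F1: upper {1, 1}, lower {2}, prefactor -10/3. Verdict: logarithm (I6) matches (the logarithm: parameters (1,1;2), x = 3/7). Its exact value is (70/9) * ln(4/7).

Structural cue: with t_0 = -10/3, the running product (C = -10/3) telescopes to a rising factorial.
Ratio: r(k) = (3/7) * (k+1) (k+1) / [(k+2) (k+1)] - rational in k, leading ratio (3/7); with t_0 = -10/3, classification follows.


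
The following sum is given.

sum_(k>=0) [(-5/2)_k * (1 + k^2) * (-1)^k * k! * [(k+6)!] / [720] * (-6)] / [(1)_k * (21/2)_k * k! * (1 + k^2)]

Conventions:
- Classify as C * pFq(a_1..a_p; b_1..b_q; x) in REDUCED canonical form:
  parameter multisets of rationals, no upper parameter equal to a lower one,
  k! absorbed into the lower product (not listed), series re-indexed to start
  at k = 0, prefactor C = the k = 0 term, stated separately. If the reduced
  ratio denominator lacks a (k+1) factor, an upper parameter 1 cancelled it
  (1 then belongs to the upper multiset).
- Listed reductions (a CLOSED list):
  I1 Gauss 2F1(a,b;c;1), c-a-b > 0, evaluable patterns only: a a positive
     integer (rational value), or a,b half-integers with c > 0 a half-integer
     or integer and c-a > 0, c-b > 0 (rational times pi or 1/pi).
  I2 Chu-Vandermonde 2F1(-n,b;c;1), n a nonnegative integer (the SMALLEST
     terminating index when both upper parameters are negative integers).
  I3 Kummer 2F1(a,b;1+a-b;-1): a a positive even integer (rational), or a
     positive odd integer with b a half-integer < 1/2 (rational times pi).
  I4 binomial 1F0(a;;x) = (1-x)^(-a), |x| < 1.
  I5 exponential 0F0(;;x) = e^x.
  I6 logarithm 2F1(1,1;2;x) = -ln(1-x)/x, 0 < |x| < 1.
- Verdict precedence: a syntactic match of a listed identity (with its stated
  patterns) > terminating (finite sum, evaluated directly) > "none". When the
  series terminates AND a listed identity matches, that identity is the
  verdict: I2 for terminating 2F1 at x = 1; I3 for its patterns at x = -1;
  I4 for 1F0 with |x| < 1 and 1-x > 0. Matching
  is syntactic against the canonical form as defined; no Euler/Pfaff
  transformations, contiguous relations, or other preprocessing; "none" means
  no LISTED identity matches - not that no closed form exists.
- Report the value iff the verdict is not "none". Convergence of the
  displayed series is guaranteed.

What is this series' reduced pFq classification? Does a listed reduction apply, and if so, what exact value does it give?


The series (x = -1) is 2F1: upper {-5/2, 7}, lower {21/2}, prefactor -6. Verdict: the Kummer evaluation I3 applies (x = -1; c = 21/2 equals 1+a-b for upper {-5/2, 7}: listed pattern). Its exact value is (-14549535/2097152) * pi.

Key step: with t_0 = -6, the parameter 1 appears in both the upper and lower lists and cancels (alongside the other common factor).
Step ratio: r(k) = (-1) * (k-5/2) (k+7) / [(k+21/2) (k+1)] - rational; roots negated = parameters, x = (-1), C = -6.


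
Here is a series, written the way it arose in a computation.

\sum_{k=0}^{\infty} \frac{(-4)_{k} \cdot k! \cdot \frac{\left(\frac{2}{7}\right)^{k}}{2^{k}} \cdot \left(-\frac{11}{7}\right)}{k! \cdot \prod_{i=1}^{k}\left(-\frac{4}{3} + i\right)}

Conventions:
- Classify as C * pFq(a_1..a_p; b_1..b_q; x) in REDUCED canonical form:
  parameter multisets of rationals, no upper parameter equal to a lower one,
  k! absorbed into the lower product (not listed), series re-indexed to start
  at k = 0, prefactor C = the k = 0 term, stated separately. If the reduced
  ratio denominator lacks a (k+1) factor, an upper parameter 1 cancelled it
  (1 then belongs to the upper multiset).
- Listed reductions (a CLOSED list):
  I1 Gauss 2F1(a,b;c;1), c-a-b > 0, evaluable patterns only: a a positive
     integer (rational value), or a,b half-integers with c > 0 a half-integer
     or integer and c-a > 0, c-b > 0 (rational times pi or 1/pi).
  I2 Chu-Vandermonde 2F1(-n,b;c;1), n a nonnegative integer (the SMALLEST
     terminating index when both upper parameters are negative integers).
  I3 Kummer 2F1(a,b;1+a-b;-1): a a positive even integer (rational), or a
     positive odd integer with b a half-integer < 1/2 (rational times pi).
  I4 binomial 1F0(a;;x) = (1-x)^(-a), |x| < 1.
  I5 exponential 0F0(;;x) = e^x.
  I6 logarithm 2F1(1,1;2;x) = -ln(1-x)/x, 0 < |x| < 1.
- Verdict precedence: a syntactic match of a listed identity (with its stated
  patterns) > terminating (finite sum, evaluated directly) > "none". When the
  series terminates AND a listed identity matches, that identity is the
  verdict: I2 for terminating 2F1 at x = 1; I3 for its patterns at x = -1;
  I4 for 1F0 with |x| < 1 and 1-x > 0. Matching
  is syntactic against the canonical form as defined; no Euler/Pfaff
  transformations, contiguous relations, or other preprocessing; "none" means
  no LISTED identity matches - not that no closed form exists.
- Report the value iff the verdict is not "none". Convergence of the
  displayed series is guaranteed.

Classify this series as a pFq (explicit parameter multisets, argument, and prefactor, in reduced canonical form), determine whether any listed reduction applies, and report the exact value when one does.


Canonical form: C = -\frac{11}{7} times 2F1 with upper {-4, 1}, lower {-\frac{1}{3}}, x = \frac{1}{7}. Verdict: terminating - the sum ends at index 4 because -4 is a negative integer; exact evaluation follows. Exact value: -\frac{473033}{168070}.

Key step: x = \frac{1}{7} and the two k-th powers (C = -11/7, x = 1/7) combine into one argument.
Ratio: r(k) = \frac{1}{7} * (k-4) (k+1) / [(k-\frac{1}{3}) (k+1)] - poly over poly, x = \frac{1}{7} from leading terms; C = -\frac{11}{7} at k = 0.


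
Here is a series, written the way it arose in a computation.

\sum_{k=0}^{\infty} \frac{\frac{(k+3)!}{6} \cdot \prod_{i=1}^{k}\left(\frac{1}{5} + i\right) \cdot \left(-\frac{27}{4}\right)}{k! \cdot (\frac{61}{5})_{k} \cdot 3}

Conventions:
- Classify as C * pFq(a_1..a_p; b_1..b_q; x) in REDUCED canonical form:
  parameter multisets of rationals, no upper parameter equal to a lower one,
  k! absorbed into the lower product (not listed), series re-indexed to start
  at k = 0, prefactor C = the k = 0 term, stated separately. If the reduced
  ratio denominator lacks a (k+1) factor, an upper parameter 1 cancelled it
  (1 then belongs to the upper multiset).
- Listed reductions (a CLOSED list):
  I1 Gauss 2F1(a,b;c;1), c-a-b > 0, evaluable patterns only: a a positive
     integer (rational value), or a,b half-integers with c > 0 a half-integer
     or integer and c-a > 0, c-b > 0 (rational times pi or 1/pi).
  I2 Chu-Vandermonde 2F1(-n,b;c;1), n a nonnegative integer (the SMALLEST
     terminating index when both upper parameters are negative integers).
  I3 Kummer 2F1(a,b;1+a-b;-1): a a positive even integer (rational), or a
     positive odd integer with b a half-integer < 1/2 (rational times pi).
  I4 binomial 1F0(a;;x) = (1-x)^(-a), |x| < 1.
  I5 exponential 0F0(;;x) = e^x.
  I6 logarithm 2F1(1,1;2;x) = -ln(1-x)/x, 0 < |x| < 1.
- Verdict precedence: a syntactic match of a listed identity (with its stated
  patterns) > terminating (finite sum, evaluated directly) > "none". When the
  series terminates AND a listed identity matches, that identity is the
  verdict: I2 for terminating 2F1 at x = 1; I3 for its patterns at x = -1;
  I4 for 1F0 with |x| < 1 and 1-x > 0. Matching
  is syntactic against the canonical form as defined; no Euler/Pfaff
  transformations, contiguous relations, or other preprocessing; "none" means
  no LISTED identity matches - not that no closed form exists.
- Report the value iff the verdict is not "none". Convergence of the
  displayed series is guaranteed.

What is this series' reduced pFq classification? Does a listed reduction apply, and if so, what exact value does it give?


This is -\frac{9}{4} * 2F1(\frac{6}{5}, 4; \frac{61}{5}; 1) in reduced canonical form. Verdict: the Gauss summation I1 fires (x = 1: the Gamma ratio telescopes since c-a-b = 7 > 0 and a = 4 in Z>0). Sum: -\frac{48093}{12500}.

Key observation: with t_0 = -\frac{9}{4}, the factorial ratio (C = -9/4) (k+a-1)!/(a-1)! is a rising factorial (a)_k.
Adjacent-term ratio: r(k) = 1 * (k+\frac{6}{5}) (k+4) / [(k+\frac{61}{5}) (k+1)] ; factor over Q: parameters, x = 1, and C = -\frac{9}{4}.


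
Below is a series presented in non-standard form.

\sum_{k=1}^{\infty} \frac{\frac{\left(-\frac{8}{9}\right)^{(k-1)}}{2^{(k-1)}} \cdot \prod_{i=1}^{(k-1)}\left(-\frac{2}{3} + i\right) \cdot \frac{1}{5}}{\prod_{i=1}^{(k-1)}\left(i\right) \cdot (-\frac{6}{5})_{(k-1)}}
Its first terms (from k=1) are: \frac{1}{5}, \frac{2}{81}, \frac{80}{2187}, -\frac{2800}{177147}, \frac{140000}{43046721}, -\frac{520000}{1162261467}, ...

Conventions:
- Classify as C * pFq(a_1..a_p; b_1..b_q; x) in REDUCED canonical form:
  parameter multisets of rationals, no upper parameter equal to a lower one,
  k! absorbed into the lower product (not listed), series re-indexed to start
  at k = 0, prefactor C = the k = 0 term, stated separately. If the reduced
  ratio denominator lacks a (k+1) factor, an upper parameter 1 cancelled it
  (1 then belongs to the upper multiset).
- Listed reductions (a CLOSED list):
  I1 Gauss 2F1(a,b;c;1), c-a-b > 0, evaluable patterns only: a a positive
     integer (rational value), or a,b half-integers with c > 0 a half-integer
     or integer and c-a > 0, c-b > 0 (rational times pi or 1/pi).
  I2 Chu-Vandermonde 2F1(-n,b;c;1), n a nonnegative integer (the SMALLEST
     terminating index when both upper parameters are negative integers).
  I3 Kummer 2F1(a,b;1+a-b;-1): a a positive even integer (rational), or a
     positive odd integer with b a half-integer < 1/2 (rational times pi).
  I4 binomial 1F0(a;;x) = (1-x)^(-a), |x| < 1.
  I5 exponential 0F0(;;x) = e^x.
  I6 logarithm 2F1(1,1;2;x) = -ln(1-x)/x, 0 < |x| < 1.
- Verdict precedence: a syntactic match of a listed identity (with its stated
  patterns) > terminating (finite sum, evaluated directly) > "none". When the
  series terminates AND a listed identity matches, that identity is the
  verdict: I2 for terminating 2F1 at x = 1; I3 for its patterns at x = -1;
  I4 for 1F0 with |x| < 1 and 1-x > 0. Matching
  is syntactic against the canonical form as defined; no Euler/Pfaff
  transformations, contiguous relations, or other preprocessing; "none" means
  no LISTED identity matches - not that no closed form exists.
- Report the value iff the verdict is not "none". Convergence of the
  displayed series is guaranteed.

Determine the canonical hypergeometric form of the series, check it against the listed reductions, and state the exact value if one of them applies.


This is \frac{1}{5} * 1F1(\frac{1}{3}; -\frac{6}{5}; -\frac{4}{9}) in reduced canonical form. Verdict: none - at argument -\frac{4}{9} the multisets {\frac{1}{3}} ; {-\frac{6}{5}} match no listed identity.

The tell: from the first term \frac{1}{5}: the running product (C = 1/5, x = -4/9) telescopes to a rising factorial.
Term ratio: r(k) = -\frac{4}{9} * (k+\frac{1}{3}) / [(k-\frac{6}{5}) (k+1)] - rational in k, leading ratio -\frac{4}{9}; with t_0 = \frac{1}{5}, classification follows.


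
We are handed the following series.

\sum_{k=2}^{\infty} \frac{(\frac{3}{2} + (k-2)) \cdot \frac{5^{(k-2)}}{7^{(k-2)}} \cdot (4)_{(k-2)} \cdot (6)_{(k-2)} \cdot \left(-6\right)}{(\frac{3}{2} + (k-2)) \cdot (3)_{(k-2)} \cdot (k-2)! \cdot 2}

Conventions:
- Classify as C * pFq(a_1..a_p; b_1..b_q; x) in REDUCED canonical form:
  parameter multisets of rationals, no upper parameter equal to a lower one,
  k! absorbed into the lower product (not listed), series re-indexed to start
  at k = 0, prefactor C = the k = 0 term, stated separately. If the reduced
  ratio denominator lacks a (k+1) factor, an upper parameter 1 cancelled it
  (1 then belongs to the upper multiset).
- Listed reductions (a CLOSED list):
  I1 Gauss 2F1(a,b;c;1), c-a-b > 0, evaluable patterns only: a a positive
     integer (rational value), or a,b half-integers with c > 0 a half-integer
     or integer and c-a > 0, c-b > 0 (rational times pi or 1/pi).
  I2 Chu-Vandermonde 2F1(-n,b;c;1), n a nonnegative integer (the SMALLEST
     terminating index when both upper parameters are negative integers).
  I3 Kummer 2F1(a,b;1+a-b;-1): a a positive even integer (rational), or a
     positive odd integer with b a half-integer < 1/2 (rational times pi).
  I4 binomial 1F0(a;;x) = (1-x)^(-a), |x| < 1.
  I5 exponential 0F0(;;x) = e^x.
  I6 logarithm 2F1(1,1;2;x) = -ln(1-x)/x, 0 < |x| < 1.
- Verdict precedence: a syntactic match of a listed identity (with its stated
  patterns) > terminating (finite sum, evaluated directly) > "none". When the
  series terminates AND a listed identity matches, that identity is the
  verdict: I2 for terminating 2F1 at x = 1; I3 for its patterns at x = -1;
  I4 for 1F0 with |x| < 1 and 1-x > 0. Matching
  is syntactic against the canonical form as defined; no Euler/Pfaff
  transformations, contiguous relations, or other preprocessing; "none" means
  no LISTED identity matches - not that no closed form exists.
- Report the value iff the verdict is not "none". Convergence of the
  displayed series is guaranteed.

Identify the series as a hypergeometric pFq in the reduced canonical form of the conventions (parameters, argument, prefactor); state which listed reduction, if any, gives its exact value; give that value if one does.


With C = -3: the canonical form is 2F1(4, 6; 3; \frac{5}{7}). Verdict: none. No listed pattern accepts 2F1(4, 6; 3; \frac{5}{7}).

Key observation: t_0 = -3 here, and the constant factors (C = -3) combine into one prefactor.
Ratio: r(k) = \frac{5}{7} * (k+4) (k+6) / [(k+3) (k+1)] - rational in k, leading ratio \frac{5}{7}; with t_0 = -3, classification follows.


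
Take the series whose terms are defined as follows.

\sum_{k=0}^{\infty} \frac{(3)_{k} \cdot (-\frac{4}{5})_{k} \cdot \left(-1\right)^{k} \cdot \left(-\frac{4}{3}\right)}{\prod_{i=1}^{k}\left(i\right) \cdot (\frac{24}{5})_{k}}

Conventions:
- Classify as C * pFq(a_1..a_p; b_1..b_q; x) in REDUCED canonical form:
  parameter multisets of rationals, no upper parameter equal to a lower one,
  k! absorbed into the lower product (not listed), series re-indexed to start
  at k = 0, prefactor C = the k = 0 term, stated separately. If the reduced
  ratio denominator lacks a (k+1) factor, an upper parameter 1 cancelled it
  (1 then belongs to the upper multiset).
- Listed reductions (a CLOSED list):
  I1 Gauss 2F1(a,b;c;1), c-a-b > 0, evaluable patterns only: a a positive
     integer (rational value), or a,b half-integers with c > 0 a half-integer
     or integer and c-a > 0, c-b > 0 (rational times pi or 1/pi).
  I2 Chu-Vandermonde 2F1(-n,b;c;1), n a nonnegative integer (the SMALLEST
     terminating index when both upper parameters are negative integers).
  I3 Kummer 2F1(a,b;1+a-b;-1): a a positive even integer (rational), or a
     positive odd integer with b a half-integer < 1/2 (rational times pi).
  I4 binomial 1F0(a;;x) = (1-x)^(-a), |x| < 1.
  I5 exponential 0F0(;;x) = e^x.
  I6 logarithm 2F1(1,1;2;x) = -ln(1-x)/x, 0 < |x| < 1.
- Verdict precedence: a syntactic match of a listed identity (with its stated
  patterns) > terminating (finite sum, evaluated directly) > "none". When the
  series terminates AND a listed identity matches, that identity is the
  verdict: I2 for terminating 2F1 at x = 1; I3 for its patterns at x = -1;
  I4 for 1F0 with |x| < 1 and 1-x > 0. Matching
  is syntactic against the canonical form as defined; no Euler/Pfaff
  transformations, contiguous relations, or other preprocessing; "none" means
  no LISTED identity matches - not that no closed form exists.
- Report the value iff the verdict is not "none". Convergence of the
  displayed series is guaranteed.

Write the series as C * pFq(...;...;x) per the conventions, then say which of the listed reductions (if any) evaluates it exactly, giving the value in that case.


Key step: from the first term -\frac{4}{3}: the product of the first k integers (prefactor -4/3) is k!.
Term ratio: r(k) = -1 * (k-\frac{4}{5}) (k+3) / [(k+\frac{24}{5}) (k+1)] - rational in k, leading ratio -1; with t_0 = -\frac{4}{3}, classification follows.

With C = -\frac{4}{3}: the canonical form is 2F1(-\frac{4}{5}, 3; \frac{24}{5}; -1). Verdict: none. Every listed pattern misses the 2F1 form at -1, upper {-\frac{4}{5}, 3}.


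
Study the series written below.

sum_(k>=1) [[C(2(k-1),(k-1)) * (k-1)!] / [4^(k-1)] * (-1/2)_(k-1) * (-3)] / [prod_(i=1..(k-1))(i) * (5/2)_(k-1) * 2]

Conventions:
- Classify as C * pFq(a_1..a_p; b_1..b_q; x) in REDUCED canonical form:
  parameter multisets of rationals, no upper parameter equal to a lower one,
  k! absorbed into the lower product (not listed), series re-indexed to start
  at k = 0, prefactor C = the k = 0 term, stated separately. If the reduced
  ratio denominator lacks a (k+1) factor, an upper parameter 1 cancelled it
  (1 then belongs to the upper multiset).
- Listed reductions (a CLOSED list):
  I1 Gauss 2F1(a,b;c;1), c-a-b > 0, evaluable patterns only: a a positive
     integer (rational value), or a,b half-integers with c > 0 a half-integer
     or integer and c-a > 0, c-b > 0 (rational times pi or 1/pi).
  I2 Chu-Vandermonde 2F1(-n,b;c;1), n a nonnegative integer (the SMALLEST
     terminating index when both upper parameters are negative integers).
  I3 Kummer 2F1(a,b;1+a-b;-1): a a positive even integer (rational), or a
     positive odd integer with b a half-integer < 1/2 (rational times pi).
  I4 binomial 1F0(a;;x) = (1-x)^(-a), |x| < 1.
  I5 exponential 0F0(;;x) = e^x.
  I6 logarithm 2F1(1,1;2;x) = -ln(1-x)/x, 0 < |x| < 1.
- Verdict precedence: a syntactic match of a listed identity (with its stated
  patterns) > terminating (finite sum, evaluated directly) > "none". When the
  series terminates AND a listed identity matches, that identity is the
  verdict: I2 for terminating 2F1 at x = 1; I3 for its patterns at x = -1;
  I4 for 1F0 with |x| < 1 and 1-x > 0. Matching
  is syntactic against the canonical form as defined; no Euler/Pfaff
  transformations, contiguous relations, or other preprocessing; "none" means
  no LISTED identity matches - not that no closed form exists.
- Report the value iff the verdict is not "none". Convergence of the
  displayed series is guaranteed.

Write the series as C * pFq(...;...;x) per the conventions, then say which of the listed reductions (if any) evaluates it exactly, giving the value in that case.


With C = -3/2: the canonical form is 2F1(-1/2, 1/2; 5/2; 1). Verdict at x = 1: Gauss's theorem I1 (half-integer case) matches (x = 1; upper {-1/2, 1/2} half-integers, c = 5/2 in the evaluable pattern). Exact value: (-27/64) * pi.

Key observation: t_0 being -3/2, C(2k,k) (C = -3/2) equals 4^k (1/2)_k / k!.
Adjacent-term ratio: r(k) = 1 * (k-1/2) (k+1/2) / [(k+5/2) (k+1)] - poly over poly, x = 1 from leading terms; C = -3/2 at k = 0.


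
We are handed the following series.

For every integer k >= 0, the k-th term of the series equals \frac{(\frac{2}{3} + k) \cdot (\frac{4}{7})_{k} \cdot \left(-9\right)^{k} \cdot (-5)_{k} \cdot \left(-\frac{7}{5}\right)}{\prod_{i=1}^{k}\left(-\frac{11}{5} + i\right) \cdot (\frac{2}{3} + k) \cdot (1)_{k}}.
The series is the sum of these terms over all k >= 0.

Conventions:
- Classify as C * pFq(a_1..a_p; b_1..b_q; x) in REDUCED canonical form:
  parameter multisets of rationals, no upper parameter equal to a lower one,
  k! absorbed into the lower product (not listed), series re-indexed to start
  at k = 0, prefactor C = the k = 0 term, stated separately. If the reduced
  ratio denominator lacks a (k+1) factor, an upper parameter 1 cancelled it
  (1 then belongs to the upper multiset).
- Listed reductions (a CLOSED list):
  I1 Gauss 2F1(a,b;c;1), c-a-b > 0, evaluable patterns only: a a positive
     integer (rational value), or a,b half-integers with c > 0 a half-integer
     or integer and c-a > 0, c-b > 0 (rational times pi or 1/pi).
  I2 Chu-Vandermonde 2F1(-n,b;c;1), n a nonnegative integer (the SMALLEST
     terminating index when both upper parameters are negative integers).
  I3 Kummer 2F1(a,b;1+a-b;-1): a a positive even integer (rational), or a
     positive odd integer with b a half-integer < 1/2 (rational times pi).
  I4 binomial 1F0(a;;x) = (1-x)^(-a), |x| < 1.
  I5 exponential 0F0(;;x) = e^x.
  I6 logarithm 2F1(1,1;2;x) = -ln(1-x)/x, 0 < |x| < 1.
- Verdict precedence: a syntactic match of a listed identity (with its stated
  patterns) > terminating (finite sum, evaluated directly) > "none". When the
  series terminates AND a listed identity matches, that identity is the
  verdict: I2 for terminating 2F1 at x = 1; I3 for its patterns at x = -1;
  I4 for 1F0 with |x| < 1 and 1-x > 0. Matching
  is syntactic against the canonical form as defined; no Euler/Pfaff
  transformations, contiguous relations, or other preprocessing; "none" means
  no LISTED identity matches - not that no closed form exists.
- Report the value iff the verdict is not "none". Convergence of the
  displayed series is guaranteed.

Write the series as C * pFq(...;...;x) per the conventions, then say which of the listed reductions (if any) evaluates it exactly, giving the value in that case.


Canonical form: C = -\frac{7}{5} times 2F1 with upper {-5, \frac{4}{7}}, lower {-\frac{6}{5}}, x = -9. Verdict: terminating. With -5 upstairs the series is a 6-term polynomial sum; evaluated term by term. Value: -\frac{373403036974}{84035}.

Structural cue: t_0 being -\frac{7}{5}, the lower running product (C = -7/5) is a rising factorial.
Adjacent-term ratio: r(k) = -9 * (k-5) (k+\frac{4}{7}) / [(k-\frac{6}{5}) (k+1)] - rational in k, leading ratio -9; with t_0 = -\frac{7}{5}, classification follows.
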